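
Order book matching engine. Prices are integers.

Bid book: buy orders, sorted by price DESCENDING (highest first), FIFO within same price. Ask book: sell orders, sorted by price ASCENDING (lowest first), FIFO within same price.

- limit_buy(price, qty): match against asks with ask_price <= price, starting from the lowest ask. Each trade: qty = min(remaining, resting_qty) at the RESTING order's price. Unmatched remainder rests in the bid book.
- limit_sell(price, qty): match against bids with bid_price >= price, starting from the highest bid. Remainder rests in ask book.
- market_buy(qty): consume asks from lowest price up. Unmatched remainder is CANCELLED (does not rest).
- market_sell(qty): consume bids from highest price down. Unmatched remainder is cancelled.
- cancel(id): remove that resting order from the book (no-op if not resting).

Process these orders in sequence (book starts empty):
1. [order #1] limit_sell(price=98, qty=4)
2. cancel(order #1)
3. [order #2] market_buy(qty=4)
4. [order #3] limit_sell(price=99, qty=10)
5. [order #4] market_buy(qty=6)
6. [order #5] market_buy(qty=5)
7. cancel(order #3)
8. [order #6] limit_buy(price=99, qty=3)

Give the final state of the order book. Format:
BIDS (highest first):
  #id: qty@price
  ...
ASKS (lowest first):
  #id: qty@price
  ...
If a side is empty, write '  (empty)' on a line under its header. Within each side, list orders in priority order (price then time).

Answer: BIDS (highest first):
  #6: 3@99
ASKS (lowest first):
  (empty)

Derivation:
After op 1 [order #1] limit_sell(price=98, qty=4): fills=none; bids=[-] asks=[#1:4@98]
After op 2 cancel(order #1): fills=none; bids=[-] asks=[-]
After op 3 [order #2] market_buy(qty=4): fills=none; bids=[-] asks=[-]
After op 4 [order #3] limit_sell(price=99, qty=10): fills=none; bids=[-] asks=[#3:10@99]
After op 5 [order #4] market_buy(qty=6): fills=#4x#3:6@99; bids=[-] asks=[#3:4@99]
After op 6 [order #5] market_buy(qty=5): fills=#5x#3:4@99; bids=[-] asks=[-]
After op 7 cancel(order #3): fills=none; bids=[-] asks=[-]
After op 8 [order #6] limit_buy(price=99, qty=3): fills=none; bids=[#6:3@99] asks=[-]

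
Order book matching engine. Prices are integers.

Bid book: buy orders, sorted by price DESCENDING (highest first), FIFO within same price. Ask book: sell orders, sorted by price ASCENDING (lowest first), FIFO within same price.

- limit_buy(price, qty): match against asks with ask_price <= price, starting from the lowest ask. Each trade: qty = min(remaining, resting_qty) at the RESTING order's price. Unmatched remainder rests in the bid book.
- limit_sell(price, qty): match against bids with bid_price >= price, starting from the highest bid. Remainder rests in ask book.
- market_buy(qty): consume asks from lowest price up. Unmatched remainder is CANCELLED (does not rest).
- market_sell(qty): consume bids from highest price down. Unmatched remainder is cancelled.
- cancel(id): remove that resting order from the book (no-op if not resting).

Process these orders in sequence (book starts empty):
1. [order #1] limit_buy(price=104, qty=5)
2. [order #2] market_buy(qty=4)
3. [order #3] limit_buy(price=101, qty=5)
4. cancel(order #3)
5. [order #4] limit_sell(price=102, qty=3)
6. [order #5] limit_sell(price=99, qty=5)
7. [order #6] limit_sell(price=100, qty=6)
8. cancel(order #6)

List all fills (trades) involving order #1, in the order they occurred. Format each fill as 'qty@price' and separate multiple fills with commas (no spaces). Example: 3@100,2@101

Answer: 3@104,2@104

Derivation:
After op 1 [order #1] limit_buy(price=104, qty=5): fills=none; bids=[#1:5@104] asks=[-]
After op 2 [order #2] market_buy(qty=4): fills=none; bids=[#1:5@104] asks=[-]
After op 3 [order #3] limit_buy(price=101, qty=5): fills=none; bids=[#1:5@104 #3:5@101] asks=[-]
After op 4 cancel(order #3): fills=none; bids=[#1:5@104] asks=[-]
After op 5 [order #4] limit_sell(price=102, qty=3): fills=#1x#4:3@104; bids=[#1:2@104] asks=[-]
After op 6 [order #5] limit_sell(price=99, qty=5): fills=#1x#5:2@104; bids=[-] asks=[#5:3@99]
After op 7 [order #6] limit_sell(price=100, qty=6): fills=none; bids=[-] asks=[#5:3@99 #6:6@100]
After op 8 cancel(order #6): fills=none; bids=[-] asks=[#5:3@99]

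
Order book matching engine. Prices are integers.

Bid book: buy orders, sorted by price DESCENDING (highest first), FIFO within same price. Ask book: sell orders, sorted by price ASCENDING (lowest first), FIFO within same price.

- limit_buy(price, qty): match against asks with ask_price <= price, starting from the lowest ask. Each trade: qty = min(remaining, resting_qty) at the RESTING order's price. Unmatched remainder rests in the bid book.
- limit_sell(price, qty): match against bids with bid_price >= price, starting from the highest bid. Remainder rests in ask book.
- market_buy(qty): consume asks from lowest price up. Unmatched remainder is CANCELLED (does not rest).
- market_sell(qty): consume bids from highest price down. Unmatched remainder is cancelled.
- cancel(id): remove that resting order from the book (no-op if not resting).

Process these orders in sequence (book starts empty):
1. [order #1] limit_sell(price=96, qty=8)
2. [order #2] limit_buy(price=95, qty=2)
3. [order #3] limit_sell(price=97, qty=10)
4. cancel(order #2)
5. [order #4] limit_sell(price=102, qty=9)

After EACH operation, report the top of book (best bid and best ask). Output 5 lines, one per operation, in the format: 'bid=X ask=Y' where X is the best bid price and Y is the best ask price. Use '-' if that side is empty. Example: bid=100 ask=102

Answer: bid=- ask=96
bid=95 ask=96
bid=95 ask=96
bid=- ask=96
bid=- ask=96

Derivation:
After op 1 [order #1] limit_sell(price=96, qty=8): fills=none; bids=[-] asks=[#1:8@96]
After op 2 [order #2] limit_buy(price=95, qty=2): fills=none; bids=[#2:2@95] asks=[#1:8@96]
After op 3 [order #3] limit_sell(price=97, qty=10): fills=none; bids=[#2:2@95] asks=[#1:8@96 #3:10@97]
After op 4 cancel(order #2): fills=none; bids=[-] asks=[#1:8@96 #3:10@97]
After op 5 [order #4] limit_sell(price=102, qty=9): fills=none; bids=[-] asks=[#1:8@96 #3:10@97 #4:9@102]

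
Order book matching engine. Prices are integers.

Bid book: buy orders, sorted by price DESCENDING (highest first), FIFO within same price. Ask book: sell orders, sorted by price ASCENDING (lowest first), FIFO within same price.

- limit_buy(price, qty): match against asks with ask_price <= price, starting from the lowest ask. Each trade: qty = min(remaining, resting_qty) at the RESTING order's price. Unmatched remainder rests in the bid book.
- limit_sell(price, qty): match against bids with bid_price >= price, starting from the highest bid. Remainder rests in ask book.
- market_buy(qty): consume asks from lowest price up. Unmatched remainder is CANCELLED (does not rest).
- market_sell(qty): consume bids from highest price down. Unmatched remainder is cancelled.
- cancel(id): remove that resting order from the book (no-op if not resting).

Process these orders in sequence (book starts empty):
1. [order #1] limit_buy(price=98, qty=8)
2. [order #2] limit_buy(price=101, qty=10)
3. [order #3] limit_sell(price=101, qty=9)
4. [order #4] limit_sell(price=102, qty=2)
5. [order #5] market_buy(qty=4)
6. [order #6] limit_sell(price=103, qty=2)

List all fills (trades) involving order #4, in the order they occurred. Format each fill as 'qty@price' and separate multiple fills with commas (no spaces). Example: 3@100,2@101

Answer: 2@102

Derivation:
After op 1 [order #1] limit_buy(price=98, qty=8): fills=none; bids=[#1:8@98] asks=[-]
After op 2 [order #2] limit_buy(price=101, qty=10): fills=none; bids=[#2:10@101 #1:8@98] asks=[-]
After op 3 [order #3] limit_sell(price=101, qty=9): fills=#2x#3:9@101; bids=[#2:1@101 #1:8@98] asks=[-]
After op 4 [order #4] limit_sell(price=102, qty=2): fills=none; bids=[#2:1@101 #1:8@98] asks=[#4:2@102]
After op 5 [order #5] market_buy(qty=4): fills=#5x#4:2@102; bids=[#2:1@101 #1:8@98] asks=[-]
After op 6 [order #6] limit_sell(price=103, qty=2): fills=none; bids=[#2:1@101 #1:8@98] asks=[#6:2@103]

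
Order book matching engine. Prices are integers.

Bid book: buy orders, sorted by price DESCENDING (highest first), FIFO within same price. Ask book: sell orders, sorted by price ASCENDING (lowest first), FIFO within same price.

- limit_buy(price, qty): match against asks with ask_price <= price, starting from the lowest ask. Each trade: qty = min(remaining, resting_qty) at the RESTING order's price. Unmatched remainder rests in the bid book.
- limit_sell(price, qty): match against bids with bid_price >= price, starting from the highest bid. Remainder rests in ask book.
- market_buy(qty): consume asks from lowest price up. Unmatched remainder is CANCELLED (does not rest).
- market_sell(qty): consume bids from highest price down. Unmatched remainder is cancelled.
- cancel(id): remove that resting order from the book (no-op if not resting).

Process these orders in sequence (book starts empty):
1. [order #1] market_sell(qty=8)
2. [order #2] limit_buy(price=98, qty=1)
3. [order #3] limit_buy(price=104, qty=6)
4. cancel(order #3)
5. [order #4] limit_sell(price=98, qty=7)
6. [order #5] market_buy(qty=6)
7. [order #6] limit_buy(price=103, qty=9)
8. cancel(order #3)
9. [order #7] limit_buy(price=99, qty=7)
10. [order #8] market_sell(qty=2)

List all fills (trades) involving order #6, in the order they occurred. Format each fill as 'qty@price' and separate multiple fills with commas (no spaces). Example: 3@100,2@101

After op 1 [order #1] market_sell(qty=8): fills=none; bids=[-] asks=[-]
After op 2 [order #2] limit_buy(price=98, qty=1): fills=none; bids=[#2:1@98] asks=[-]
After op 3 [order #3] limit_buy(price=104, qty=6): fills=none; bids=[#3:6@104 #2:1@98] asks=[-]
After op 4 cancel(order #3): fills=none; bids=[#2:1@98] asks=[-]
After op 5 [order #4] limit_sell(price=98, qty=7): fills=#2x#4:1@98; bids=[-] asks=[#4:6@98]
After op 6 [order #5] market_buy(qty=6): fills=#5x#4:6@98; bids=[-] asks=[-]
After op 7 [order #6] limit_buy(price=103, qty=9): fills=none; bids=[#6:9@103] asks=[-]
After op 8 cancel(order #3): fills=none; bids=[#6:9@103] asks=[-]
After op 9 [order #7] limit_buy(price=99, qty=7): fills=none; bids=[#6:9@103 #7:7@99] asks=[-]
After op 10 [order #8] market_sell(qty=2): fills=#6x#8:2@103; bids=[#6:7@103 #7:7@99] asks=[-]

Answer: 2@103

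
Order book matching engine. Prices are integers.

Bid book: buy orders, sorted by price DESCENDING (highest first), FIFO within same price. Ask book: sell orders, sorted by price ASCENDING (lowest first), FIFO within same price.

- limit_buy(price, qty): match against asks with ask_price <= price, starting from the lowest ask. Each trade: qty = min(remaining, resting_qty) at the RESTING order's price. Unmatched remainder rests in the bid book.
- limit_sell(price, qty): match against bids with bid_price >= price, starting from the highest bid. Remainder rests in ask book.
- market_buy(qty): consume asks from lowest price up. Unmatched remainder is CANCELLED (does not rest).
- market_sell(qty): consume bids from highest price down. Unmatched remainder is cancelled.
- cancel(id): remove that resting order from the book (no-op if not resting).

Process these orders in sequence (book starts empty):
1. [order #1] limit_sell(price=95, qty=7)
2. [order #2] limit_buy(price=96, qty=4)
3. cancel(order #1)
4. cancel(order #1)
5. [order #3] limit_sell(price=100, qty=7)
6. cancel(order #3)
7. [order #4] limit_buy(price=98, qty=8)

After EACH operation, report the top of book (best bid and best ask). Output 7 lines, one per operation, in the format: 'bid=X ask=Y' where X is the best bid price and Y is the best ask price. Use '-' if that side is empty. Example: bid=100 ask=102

Answer: bid=- ask=95
bid=- ask=95
bid=- ask=-
bid=- ask=-
bid=- ask=100
bid=- ask=-
bid=98 ask=-

Derivation:
After op 1 [order #1] limit_sell(price=95, qty=7): fills=none; bids=[-] asks=[#1:7@95]
After op 2 [order #2] limit_buy(price=96, qty=4): fills=#2x#1:4@95; bids=[-] asks=[#1:3@95]
After op 3 cancel(order #1): fills=none; bids=[-] asks=[-]
After op 4 cancel(order #1): fills=none; bids=[-] asks=[-]
After op 5 [order #3] limit_sell(price=100, qty=7): fills=none; bids=[-] asks=[#3:7@100]
After op 6 cancel(order #3): fills=none; bids=[-] asks=[-]
After op 7 [order #4] limit_buy(price=98, qty=8): fills=none; bids=[#4:8@98] asks=[-]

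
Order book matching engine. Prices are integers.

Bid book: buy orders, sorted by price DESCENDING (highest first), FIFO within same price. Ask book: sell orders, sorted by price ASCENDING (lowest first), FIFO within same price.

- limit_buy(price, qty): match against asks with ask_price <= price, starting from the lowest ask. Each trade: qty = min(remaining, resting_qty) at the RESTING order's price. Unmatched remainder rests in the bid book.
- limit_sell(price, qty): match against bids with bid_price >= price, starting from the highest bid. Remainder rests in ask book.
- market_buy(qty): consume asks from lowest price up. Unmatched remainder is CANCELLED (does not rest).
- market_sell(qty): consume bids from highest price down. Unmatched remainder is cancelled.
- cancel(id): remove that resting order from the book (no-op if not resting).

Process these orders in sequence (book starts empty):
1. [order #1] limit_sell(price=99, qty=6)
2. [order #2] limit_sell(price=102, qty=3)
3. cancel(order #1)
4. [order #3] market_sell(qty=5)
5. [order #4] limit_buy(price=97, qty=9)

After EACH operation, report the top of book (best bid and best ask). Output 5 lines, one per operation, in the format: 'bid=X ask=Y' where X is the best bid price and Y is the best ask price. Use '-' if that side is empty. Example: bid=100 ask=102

Answer: bid=- ask=99
bid=- ask=99
bid=- ask=102
bid=- ask=102
bid=97 ask=102

Derivation:
After op 1 [order #1] limit_sell(price=99, qty=6): fills=none; bids=[-] asks=[#1:6@99]
After op 2 [order #2] limit_sell(price=102, qty=3): fills=none; bids=[-] asks=[#1:6@99 #2:3@102]
After op 3 cancel(order #1): fills=none; bids=[-] asks=[#2:3@102]
After op 4 [order #3] market_sell(qty=5): fills=none; bids=[-] asks=[#2:3@102]
After op 5 [order #4] limit_buy(price=97, qty=9): fills=none; bids=[#4:9@97] asks=[#2:3@102]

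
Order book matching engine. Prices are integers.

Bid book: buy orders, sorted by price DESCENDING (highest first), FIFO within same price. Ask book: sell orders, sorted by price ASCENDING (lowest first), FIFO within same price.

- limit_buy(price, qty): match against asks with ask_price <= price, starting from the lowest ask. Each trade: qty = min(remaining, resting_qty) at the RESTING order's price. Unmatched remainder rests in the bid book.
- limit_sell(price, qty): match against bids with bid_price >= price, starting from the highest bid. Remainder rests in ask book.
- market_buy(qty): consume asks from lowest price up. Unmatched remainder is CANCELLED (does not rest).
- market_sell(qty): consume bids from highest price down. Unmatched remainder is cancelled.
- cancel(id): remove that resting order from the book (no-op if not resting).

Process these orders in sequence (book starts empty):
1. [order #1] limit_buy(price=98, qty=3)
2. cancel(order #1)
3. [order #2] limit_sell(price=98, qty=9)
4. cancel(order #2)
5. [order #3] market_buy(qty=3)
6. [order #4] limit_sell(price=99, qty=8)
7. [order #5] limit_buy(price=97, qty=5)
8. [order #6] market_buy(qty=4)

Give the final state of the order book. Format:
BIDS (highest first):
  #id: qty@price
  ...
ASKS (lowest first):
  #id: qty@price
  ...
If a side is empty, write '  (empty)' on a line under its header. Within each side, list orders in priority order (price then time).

After op 1 [order #1] limit_buy(price=98, qty=3): fills=none; bids=[#1:3@98] asks=[-]
After op 2 cancel(order #1): fills=none; bids=[-] asks=[-]
After op 3 [order #2] limit_sell(price=98, qty=9): fills=none; bids=[-] asks=[#2:9@98]
After op 4 cancel(order #2): fills=none; bids=[-] asks=[-]
After op 5 [order #3] market_buy(qty=3): fills=none; bids=[-] asks=[-]
After op 6 [order #4] limit_sell(price=99, qty=8): fills=none; bids=[-] asks=[#4:8@99]
After op 7 [order #5] limit_buy(price=97, qty=5): fills=none; bids=[#5:5@97] asks=[#4:8@99]
After op 8 [order #6] market_buy(qty=4): fills=#6x#4:4@99; bids=[#5:5@97] asks=[#4:4@99]

Answer: BIDS (highest first):
  #5: 5@97
ASKS (lowest first):
  #4: 4@99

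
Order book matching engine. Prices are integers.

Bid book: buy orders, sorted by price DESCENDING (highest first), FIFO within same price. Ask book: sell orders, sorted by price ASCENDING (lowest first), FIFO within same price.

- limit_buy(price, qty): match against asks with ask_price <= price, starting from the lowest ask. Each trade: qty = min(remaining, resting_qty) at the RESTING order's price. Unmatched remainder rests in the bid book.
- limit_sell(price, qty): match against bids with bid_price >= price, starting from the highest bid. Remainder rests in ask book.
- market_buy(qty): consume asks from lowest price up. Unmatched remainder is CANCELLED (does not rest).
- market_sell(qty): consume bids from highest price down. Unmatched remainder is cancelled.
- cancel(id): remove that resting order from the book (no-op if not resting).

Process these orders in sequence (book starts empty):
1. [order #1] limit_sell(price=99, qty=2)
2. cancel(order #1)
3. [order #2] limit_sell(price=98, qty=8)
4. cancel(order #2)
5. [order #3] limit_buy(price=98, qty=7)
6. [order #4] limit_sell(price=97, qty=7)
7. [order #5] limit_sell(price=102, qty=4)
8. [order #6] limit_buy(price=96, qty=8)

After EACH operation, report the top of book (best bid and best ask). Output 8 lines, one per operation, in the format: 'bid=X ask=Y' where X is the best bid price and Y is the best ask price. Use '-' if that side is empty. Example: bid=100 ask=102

Answer: bid=- ask=99
bid=- ask=-
bid=- ask=98
bid=- ask=-
bid=98 ask=-
bid=- ask=-
bid=- ask=102
bid=96 ask=102

Derivation:
After op 1 [order #1] limit_sell(price=99, qty=2): fills=none; bids=[-] asks=[#1:2@99]
After op 2 cancel(order #1): fills=none; bids=[-] asks=[-]
After op 3 [order #2] limit_sell(price=98, qty=8): fills=none; bids=[-] asks=[#2:8@98]
After op 4 cancel(order #2): fills=none; bids=[-] asks=[-]
After op 5 [order #3] limit_buy(price=98, qty=7): fills=none; bids=[#3:7@98] asks=[-]
After op 6 [order #4] limit_sell(price=97, qty=7): fills=#3x#4:7@98; bids=[-] asks=[-]
After op 7 [order #5] limit_sell(price=102, qty=4): fills=none; bids=[-] asks=[#5:4@102]
After op 8 [order #6] limit_buy(price=96, qty=8): fills=none; bids=[#6:8@96] asks=[#5:4@102]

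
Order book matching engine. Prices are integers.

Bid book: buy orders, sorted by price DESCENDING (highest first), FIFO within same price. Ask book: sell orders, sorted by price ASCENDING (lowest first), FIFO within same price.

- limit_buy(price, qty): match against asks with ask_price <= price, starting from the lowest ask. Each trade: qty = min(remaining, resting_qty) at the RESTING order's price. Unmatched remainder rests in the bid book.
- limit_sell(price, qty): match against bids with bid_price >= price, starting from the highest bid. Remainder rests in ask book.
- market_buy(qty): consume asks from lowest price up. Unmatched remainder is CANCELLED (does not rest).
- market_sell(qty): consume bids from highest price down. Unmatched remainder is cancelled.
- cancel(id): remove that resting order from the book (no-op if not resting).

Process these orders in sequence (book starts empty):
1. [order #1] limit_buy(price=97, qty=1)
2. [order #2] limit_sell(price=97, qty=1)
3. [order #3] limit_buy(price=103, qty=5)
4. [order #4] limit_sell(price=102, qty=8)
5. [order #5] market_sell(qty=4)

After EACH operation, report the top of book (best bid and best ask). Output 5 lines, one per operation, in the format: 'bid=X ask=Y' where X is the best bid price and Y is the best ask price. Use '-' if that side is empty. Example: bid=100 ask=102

Answer: bid=97 ask=-
bid=- ask=-
bid=103 ask=-
bid=- ask=102
bid=- ask=102

Derivation:
After op 1 [order #1] limit_buy(price=97, qty=1): fills=none; bids=[#1:1@97] asks=[-]
After op 2 [order #2] limit_sell(price=97, qty=1): fills=#1x#2:1@97; bids=[-] asks=[-]
After op 3 [order #3] limit_buy(price=103, qty=5): fills=none; bids=[#3:5@103] asks=[-]
After op 4 [order #4] limit_sell(price=102, qty=8): fills=#3x#4:5@103; bids=[-] asks=[#4:3@102]
After op 5 [order #5] market_sell(qty=4): fills=none; bids=[-] asks=[#4:3@102]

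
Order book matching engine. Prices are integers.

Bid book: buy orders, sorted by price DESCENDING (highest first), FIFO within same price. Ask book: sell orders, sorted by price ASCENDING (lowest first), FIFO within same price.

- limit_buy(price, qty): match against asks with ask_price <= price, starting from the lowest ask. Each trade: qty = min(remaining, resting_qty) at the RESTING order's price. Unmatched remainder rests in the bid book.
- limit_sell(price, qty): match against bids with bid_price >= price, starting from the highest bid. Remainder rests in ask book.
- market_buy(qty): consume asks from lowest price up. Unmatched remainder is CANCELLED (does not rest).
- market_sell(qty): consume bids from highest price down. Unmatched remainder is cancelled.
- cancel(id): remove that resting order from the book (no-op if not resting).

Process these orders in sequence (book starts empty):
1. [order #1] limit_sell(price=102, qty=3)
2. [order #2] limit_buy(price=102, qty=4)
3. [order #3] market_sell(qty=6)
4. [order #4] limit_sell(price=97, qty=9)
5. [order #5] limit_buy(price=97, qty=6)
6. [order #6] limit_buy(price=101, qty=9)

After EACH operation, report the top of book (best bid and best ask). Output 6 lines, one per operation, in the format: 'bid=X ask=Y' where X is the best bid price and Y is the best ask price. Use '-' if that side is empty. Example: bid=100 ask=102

After op 1 [order #1] limit_sell(price=102, qty=3): fills=none; bids=[-] asks=[#1:3@102]
After op 2 [order #2] limit_buy(price=102, qty=4): fills=#2x#1:3@102; bids=[#2:1@102] asks=[-]
After op 3 [order #3] market_sell(qty=6): fills=#2x#3:1@102; bids=[-] asks=[-]
After op 4 [order #4] limit_sell(price=97, qty=9): fills=none; bids=[-] asks=[#4:9@97]
After op 5 [order #5] limit_buy(price=97, qty=6): fills=#5x#4:6@97; bids=[-] asks=[#4:3@97]
After op 6 [order #6] limit_buy(price=101, qty=9): fills=#6x#4:3@97; bids=[#6:6@101] asks=[-]

Answer: bid=- ask=102
bid=102 ask=-
bid=- ask=-
bid=- ask=97
bid=- ask=97
bid=101 ask=-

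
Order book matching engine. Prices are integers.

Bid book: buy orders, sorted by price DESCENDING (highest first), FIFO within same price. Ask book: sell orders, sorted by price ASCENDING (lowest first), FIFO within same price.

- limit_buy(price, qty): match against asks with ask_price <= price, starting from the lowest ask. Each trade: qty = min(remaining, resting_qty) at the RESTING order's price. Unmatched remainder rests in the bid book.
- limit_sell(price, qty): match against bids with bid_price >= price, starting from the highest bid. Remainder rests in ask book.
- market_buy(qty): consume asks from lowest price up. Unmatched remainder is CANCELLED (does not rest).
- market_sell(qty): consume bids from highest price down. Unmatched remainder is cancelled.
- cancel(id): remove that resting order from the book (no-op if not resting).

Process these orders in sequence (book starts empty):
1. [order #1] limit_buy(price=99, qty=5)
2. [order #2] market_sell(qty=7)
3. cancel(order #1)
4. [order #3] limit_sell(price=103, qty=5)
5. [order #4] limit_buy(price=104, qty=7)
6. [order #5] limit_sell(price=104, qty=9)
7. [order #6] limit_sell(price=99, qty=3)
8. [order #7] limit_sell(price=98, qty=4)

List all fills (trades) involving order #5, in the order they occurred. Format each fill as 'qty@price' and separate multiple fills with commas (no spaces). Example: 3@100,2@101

Answer: 2@104

Derivation:
After op 1 [order #1] limit_buy(price=99, qty=5): fills=none; bids=[#1:5@99] asks=[-]
After op 2 [order #2] market_sell(qty=7): fills=#1x#2:5@99; bids=[-] asks=[-]
After op 3 cancel(order #1): fills=none; bids=[-] asks=[-]
After op 4 [order #3] limit_sell(price=103, qty=5): fills=none; bids=[-] asks=[#3:5@103]
After op 5 [order #4] limit_buy(price=104, qty=7): fills=#4x#3:5@103; bids=[#4:2@104] asks=[-]
After op 6 [order #5] limit_sell(price=104, qty=9): fills=#4x#5:2@104; bids=[-] asks=[#5:7@104]
After op 7 [order #6] limit_sell(price=99, qty=3): fills=none; bids=[-] asks=[#6:3@99 #5:7@104]
After op 8 [order #7] limit_sell(price=98, qty=4): fills=none; bids=[-] asks=[#7:4@98 #6:3@99 #5:7@104]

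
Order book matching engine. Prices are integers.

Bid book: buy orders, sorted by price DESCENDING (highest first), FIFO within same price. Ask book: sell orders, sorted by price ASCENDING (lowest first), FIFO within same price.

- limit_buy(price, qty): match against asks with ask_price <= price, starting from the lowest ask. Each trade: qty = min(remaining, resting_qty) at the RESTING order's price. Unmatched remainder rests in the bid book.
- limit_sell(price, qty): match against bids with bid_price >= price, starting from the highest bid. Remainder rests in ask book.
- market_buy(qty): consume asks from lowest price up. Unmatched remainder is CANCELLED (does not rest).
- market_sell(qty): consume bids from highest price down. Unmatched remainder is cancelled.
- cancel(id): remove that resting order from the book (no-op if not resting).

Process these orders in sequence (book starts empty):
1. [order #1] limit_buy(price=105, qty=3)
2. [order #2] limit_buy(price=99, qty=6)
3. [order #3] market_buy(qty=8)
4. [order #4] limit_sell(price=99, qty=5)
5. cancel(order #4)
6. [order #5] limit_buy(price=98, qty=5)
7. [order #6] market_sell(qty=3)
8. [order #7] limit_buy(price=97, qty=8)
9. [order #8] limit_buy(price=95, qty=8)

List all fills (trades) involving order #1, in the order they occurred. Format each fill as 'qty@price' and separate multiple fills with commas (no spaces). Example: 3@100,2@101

After op 1 [order #1] limit_buy(price=105, qty=3): fills=none; bids=[#1:3@105] asks=[-]
After op 2 [order #2] limit_buy(price=99, qty=6): fills=none; bids=[#1:3@105 #2:6@99] asks=[-]
After op 3 [order #3] market_buy(qty=8): fills=none; bids=[#1:3@105 #2:6@99] asks=[-]
After op 4 [order #4] limit_sell(price=99, qty=5): fills=#1x#4:3@105 #2x#4:2@99; bids=[#2:4@99] asks=[-]
After op 5 cancel(order #4): fills=none; bids=[#2:4@99] asks=[-]
After op 6 [order #5] limit_buy(price=98, qty=5): fills=none; bids=[#2:4@99 #5:5@98] asks=[-]
After op 7 [order #6] market_sell(qty=3): fills=#2x#6:3@99; bids=[#2:1@99 #5:5@98] asks=[-]
After op 8 [order #7] limit_buy(price=97, qty=8): fills=none; bids=[#2:1@99 #5:5@98 #7:8@97] asks=[-]
After op 9 [order #8] limit_buy(price=95, qty=8): fills=none; bids=[#2:1@99 #5:5@98 #7:8@97 #8:8@95] asks=[-]

Answer: 3@105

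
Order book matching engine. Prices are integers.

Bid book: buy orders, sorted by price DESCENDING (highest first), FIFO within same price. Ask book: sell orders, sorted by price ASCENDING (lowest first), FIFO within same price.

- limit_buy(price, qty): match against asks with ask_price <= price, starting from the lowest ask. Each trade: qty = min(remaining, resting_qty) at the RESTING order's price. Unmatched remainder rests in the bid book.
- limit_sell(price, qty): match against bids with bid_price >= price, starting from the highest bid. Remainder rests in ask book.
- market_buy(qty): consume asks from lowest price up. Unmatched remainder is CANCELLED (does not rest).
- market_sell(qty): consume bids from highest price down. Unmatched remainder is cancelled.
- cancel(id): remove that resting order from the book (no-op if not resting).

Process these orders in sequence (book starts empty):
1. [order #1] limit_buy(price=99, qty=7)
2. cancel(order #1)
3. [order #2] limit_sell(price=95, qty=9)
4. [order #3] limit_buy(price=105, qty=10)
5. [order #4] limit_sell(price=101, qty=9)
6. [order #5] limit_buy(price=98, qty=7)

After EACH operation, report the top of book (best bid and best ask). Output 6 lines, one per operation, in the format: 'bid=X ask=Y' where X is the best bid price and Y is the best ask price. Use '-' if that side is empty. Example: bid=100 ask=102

Answer: bid=99 ask=-
bid=- ask=-
bid=- ask=95
bid=105 ask=-
bid=- ask=101
bid=98 ask=101

Derivation:
After op 1 [order #1] limit_buy(price=99, qty=7): fills=none; bids=[#1:7@99] asks=[-]
After op 2 cancel(order #1): fills=none; bids=[-] asks=[-]
After op 3 [order #2] limit_sell(price=95, qty=9): fills=none; bids=[-] asks=[#2:9@95]
After op 4 [order #3] limit_buy(price=105, qty=10): fills=#3x#2:9@95; bids=[#3:1@105] asks=[-]
After op 5 [order #4] limit_sell(price=101, qty=9): fills=#3x#4:1@105; bids=[-] asks=[#4:8@101]
After op 6 [order #5] limit_buy(price=98, qty=7): fills=none; bids=[#5:7@98] asks=[#4:8@101]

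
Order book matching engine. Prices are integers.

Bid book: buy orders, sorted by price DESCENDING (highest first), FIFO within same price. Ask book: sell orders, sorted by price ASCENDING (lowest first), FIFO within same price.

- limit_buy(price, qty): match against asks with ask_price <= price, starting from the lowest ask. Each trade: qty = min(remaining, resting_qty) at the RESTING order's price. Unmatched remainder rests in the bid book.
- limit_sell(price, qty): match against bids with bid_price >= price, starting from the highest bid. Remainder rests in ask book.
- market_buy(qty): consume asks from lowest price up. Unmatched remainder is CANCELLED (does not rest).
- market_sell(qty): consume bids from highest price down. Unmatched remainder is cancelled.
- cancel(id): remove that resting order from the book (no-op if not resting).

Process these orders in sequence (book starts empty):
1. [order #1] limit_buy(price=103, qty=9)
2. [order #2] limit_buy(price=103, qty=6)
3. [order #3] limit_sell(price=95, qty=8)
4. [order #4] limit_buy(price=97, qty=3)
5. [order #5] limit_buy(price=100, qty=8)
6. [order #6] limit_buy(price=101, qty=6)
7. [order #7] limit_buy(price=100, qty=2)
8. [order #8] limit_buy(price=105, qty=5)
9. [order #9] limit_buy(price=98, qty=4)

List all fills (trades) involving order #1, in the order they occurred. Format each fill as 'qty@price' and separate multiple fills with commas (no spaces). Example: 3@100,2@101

Answer: 8@103

Derivation:
After op 1 [order #1] limit_buy(price=103, qty=9): fills=none; bids=[#1:9@103] asks=[-]
After op 2 [order #2] limit_buy(price=103, qty=6): fills=none; bids=[#1:9@103 #2:6@103] asks=[-]
After op 3 [order #3] limit_sell(price=95, qty=8): fills=#1x#3:8@103; bids=[#1:1@103 #2:6@103] asks=[-]
After op 4 [order #4] limit_buy(price=97, qty=3): fills=none; bids=[#1:1@103 #2:6@103 #4:3@97] asks=[-]
After op 5 [order #5] limit_buy(price=100, qty=8): fills=none; bids=[#1:1@103 #2:6@103 #5:8@100 #4:3@97] asks=[-]
After op 6 [order #6] limit_buy(price=101, qty=6): fills=none; bids=[#1:1@103 #2:6@103 #6:6@101 #5:8@100 #4:3@97] asks=[-]
After op 7 [order #7] limit_buy(price=100, qty=2): fills=none; bids=[#1:1@103 #2:6@103 #6:6@101 #5:8@100 #7:2@100 #4:3@97] asks=[-]
After op 8 [order #8] limit_buy(price=105, qty=5): fills=none; bids=[#8:5@105 #1:1@103 #2:6@103 #6:6@101 #5:8@100 #7:2@100 #4:3@97] asks=[-]
After op 9 [order #9] limit_buy(price=98, qty=4): fills=none; bids=[#8:5@105 #1:1@103 #2:6@103 #6:6@101 #5:8@100 #7:2@100 #9:4@98 #4:3@97] asks=[-]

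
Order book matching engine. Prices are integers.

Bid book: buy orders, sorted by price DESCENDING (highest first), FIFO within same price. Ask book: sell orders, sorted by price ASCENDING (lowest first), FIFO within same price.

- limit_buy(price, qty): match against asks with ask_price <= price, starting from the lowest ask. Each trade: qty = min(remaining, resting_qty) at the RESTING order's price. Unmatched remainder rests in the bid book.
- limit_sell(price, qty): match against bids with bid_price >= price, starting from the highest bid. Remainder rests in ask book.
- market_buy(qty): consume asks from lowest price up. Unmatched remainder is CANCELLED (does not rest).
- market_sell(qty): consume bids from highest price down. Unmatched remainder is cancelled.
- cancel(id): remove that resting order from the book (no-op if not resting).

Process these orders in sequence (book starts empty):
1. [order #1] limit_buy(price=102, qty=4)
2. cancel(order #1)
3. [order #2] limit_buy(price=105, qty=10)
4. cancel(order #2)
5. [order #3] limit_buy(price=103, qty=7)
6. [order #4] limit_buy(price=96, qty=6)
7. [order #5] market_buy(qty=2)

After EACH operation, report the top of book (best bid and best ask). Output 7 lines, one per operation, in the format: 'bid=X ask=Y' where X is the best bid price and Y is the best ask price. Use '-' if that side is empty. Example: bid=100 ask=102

After op 1 [order #1] limit_buy(price=102, qty=4): fills=none; bids=[#1:4@102] asks=[-]
After op 2 cancel(order #1): fills=none; bids=[-] asks=[-]
After op 3 [order #2] limit_buy(price=105, qty=10): fills=none; bids=[#2:10@105] asks=[-]
After op 4 cancel(order #2): fills=none; bids=[-] asks=[-]
After op 5 [order #3] limit_buy(price=103, qty=7): fills=none; bids=[#3:7@103] asks=[-]
After op 6 [order #4] limit_buy(price=96, qty=6): fills=none; bids=[#3:7@103 #4:6@96] asks=[-]
After op 7 [order #5] market_buy(qty=2): fills=none; bids=[#3:7@103 #4:6@96] asks=[-]

Answer: bid=102 ask=-
bid=- ask=-
bid=105 ask=-
bid=- ask=-
bid=103 ask=-
bid=103 ask=-
bid=103 ask=-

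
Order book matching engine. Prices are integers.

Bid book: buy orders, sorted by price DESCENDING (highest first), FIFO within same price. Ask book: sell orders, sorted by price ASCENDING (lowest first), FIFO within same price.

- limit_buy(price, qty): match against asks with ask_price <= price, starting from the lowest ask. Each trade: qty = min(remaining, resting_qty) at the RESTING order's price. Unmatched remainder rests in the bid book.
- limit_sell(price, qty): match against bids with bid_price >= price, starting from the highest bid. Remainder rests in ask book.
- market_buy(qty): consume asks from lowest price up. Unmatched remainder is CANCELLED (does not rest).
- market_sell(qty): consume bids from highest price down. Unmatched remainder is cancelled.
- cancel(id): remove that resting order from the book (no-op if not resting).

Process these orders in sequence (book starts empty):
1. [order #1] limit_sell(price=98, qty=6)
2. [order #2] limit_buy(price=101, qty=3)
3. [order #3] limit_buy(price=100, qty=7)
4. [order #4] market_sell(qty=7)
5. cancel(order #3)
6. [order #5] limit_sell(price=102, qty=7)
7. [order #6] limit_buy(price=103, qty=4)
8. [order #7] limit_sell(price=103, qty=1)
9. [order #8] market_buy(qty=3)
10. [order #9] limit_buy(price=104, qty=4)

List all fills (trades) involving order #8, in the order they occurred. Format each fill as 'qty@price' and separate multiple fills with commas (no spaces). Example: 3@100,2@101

After op 1 [order #1] limit_sell(price=98, qty=6): fills=none; bids=[-] asks=[#1:6@98]
After op 2 [order #2] limit_buy(price=101, qty=3): fills=#2x#1:3@98; bids=[-] asks=[#1:3@98]
After op 3 [order #3] limit_buy(price=100, qty=7): fills=#3x#1:3@98; bids=[#3:4@100] asks=[-]
After op 4 [order #4] market_sell(qty=7): fills=#3x#4:4@100; bids=[-] asks=[-]
After op 5 cancel(order #3): fills=none; bids=[-] asks=[-]
After op 6 [order #5] limit_sell(price=102, qty=7): fills=none; bids=[-] asks=[#5:7@102]
After op 7 [order #6] limit_buy(price=103, qty=4): fills=#6x#5:4@102; bids=[-] asks=[#5:3@102]
After op 8 [order #7] limit_sell(price=103, qty=1): fills=none; bids=[-] asks=[#5:3@102 #7:1@103]
After op 9 [order #8] market_buy(qty=3): fills=#8x#5:3@102; bids=[-] asks=[#7:1@103]
After op 10 [order #9] limit_buy(price=104, qty=4): fills=#9x#7:1@103; bids=[#9:3@104] asks=[-]

Answer: 3@102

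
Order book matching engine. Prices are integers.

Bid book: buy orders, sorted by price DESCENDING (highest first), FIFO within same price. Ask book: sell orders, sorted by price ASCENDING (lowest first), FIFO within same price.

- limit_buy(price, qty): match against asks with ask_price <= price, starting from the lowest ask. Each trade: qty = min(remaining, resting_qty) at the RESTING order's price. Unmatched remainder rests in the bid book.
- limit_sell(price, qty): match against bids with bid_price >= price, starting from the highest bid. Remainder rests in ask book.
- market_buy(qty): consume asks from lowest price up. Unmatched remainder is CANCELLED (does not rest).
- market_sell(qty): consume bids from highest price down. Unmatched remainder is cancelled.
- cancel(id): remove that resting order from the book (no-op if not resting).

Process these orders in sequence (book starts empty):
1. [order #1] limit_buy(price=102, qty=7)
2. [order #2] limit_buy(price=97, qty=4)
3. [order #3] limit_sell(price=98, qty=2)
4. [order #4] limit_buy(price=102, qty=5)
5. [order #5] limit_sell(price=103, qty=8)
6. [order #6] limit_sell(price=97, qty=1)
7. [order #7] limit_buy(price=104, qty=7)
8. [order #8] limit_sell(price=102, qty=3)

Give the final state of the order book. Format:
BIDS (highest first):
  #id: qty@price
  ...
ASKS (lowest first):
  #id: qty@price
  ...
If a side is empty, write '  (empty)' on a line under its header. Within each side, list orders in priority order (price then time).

Answer: BIDS (highest first):
  #1: 1@102
  #4: 5@102
  #2: 4@97
ASKS (lowest first):
  #5: 1@103

Derivation:
After op 1 [order #1] limit_buy(price=102, qty=7): fills=none; bids=[#1:7@102] asks=[-]
After op 2 [order #2] limit_buy(price=97, qty=4): fills=none; bids=[#1:7@102 #2:4@97] asks=[-]
After op 3 [order #3] limit_sell(price=98, qty=2): fills=#1x#3:2@102; bids=[#1:5@102 #2:4@97] asks=[-]
After op 4 [order #4] limit_buy(price=102, qty=5): fills=none; bids=[#1:5@102 #4:5@102 #2:4@97] asks=[-]
After op 5 [order #5] limit_sell(price=103, qty=8): fills=none; bids=[#1:5@102 #4:5@102 #2:4@97] asks=[#5:8@103]
After op 6 [order #6] limit_sell(price=97, qty=1): fills=#1x#6:1@102; bids=[#1:4@102 #4:5@102 #2:4@97] asks=[#5:8@103]
After op 7 [order #7] limit_buy(price=104, qty=7): fills=#7x#5:7@103; bids=[#1:4@102 #4:5@102 #2:4@97] asks=[#5:1@103]
After op 8 [order #8] limit_sell(price=102, qty=3): fills=#1x#8:3@102; bids=[#1:1@102 #4:5@102 #2:4@97] asks=[#5:1@103]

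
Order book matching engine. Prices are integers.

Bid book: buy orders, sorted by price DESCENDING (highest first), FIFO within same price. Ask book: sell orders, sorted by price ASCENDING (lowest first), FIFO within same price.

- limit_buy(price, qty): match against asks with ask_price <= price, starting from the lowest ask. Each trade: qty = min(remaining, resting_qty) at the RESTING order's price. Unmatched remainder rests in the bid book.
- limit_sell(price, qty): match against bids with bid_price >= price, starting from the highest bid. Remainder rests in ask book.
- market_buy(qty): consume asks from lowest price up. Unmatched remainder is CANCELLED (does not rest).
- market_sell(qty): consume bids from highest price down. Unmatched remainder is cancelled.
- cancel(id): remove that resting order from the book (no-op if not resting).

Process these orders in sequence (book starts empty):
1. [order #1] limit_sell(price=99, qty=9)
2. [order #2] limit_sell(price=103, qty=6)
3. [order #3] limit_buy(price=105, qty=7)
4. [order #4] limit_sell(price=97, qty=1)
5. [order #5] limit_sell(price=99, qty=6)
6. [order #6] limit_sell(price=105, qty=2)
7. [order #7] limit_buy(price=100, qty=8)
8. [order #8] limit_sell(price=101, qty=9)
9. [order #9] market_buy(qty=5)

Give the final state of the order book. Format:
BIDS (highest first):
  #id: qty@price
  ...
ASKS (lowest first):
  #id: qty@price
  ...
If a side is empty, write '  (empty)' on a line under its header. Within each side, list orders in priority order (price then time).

Answer: BIDS (highest first):
  (empty)
ASKS (lowest first):
  #8: 5@101
  #2: 6@103
  #6: 2@105

Derivation:
After op 1 [order #1] limit_sell(price=99, qty=9): fills=none; bids=[-] asks=[#1:9@99]
After op 2 [order #2] limit_sell(price=103, qty=6): fills=none; bids=[-] asks=[#1:9@99 #2:6@103]
After op 3 [order #3] limit_buy(price=105, qty=7): fills=#3x#1:7@99; bids=[-] asks=[#1:2@99 #2:6@103]
After op 4 [order #4] limit_sell(price=97, qty=1): fills=none; bids=[-] asks=[#4:1@97 #1:2@99 #2:6@103]
After op 5 [order #5] limit_sell(price=99, qty=6): fills=none; bids=[-] asks=[#4:1@97 #1:2@99 #5:6@99 #2:6@103]
After op 6 [order #6] limit_sell(price=105, qty=2): fills=none; bids=[-] asks=[#4:1@97 #1:2@99 #5:6@99 #2:6@103 #6:2@105]
After op 7 [order #7] limit_buy(price=100, qty=8): fills=#7x#4:1@97 #7x#1:2@99 #7x#5:5@99; bids=[-] asks=[#5:1@99 #2:6@103 #6:2@105]
After op 8 [order #8] limit_sell(price=101, qty=9): fills=none; bids=[-] asks=[#5:1@99 #8:9@101 #2:6@103 #6:2@105]
After op 9 [order #9] market_buy(qty=5): fills=#9x#5:1@99 #9x#8:4@101; bids=[-] asks=[#8:5@101 #2:6@103 #6:2@105]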